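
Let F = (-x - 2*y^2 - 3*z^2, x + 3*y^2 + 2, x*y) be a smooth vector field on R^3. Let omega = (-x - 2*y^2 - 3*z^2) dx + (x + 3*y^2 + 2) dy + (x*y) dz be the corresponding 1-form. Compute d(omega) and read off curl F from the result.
d(omega) = (x) dy ∧ dz + (-y - 6*z) dz ∧ dx + (4*y + 1) dx ∧ dy; curl F = (x, -y - 6*z, 4*y + 1)

d omega = sum_{i<j} (∂f_j/∂x_i - ∂f_i/∂x_j) dx_i ∧ dx_j. Under the identification (dy ∧ dz, dz ∧ dx, dx ∧ dy) ↔ (e_x, e_y, e_z), the coefficients are exactly the components of curl F. Compute:
  ∂R/∂y - ∂Q/∂z = (x) - (0) = x
  ∂P/∂z - ∂R/∂x = (-6*z) - (y) = -y - 6*z
  ∂Q/∂x - ∂P/∂y = (1) - (-4*y) = 4*y + 1.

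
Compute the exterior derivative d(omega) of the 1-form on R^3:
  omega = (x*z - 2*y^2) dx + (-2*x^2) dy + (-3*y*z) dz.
d(omega) = (-4*x + 4*y) dx ∧ dy + (-x) dx ∧ dz + (-3*z) dy ∧ dz

For a 1-form omega = sum_i f_i dx_i, the exterior derivative is
  d(omega) = sum_{i < j} (∂f_j/∂x_i - ∂f_i/∂x_j) dx_i ∧ dx_j.
  coefficient of dx ∧ dy: ∂f_2/∂x - ∂f_1/∂y = ∂(-2*x^2)/∂x - ∂(x*z - 2*y^2)/∂y = -4*x + 4*y
  coefficient of dx ∧ dz: ∂f_3/∂x - ∂f_1/∂z = ∂(-3*y*z)/∂x - ∂(x*z - 2*y^2)/∂z = -x
  coefficient of dy ∧ dz: ∂f_3/∂y - ∂f_2/∂z = ∂(-3*y*z)/∂y - ∂(-2*x^2)/∂z = -3*z
Assembling: d(omega) = (-4*x + 4*y) dx ∧ dy + (-x) dx ∧ dz + (-3*z) dy ∧ dz.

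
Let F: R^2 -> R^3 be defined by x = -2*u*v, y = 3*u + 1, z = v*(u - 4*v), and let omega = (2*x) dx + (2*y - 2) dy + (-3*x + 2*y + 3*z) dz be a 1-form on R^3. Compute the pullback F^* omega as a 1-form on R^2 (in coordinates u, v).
F^* omega = (17*u*v^2 + 6*u*v + 18*u - 12*v^3 + 2*v) du + (17*u^2*v + 6*u^2 - 84*u*v^2 - 48*u*v + 2*u + 96*v^3 - 16*v) dv

Using F^*(f dg) = (f ∘ F) d(g ∘ F), substitute each coordinate x_i by F_i(u, v) in f_i, and replace dx_i by d F_i = (∂F_i/∂u) du + (∂F_i/∂v) dv.
  For the x component: f_1(F) = -4*u*v; d F_1 = (-2*v) du + (-2*u) dv
  For the y component: f_2(F) = 6*u; d F_2 = (3) du + (0) dv
  For the z component: f_3(F) = 9*u*v + 6*u - 12*v^2 + 2; d F_3 = (v) du + (u - 8*v) dv
Combining and collecting du, dv coefficients:
  coeff of du: 17*u*v^2 + 6*u*v + 18*u - 12*v^3 + 2*v
  coeff of dv: 17*u^2*v + 6*u^2 - 84*u*v^2 - 48*u*v + 2*u + 96*v^3 - 16*v
F^* omega = (17*u*v^2 + 6*u*v + 18*u - 12*v^3 + 2*v) du + (17*u^2*v + 6*u^2 - 84*u*v^2 - 48*u*v + 2*u + 96*v^3 - 16*v) dv.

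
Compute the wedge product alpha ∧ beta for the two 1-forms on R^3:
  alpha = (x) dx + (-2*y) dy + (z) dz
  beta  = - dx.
alpha ∧ beta = (-2*y) dx ∧ dy + (z) dx ∧ dz

Distribute the wedge, using dx_i ∧ dx_j = -dx_j ∧ dx_i and dx_i ∧ dx_i = 0. For each pair (i, j) with i < j, the coefficient of dx_i ∧ dx_j in alpha ∧ beta is (alpha_i * beta_j - alpha_j * beta_i). Collecting: alpha ∧ beta = (-2*y) dx ∧ dy + (z) dx ∧ dz.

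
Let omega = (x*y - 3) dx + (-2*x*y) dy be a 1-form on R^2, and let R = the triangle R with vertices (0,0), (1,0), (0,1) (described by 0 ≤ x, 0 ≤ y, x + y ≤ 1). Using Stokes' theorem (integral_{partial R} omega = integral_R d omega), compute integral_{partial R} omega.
integral_(partial R) omega = -1/2

Stokes: integral_partial_R omega = integral_R d omega with d omega = (∂Q/∂x - ∂P/∂y) dx ∧ dy.
  ∂Q/∂x = -2*y
  ∂P/∂y = x
  integrand = ∂Q/∂x - ∂P/∂y = -x - 2*y.
Integrating over R: integral_0^1 integral_0^{1-x} (-x - 2*y) dy dx = -1/2.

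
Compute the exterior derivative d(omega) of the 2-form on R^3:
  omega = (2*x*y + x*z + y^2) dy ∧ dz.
d(omega) = (2*y + z) dx ∧ dy ∧ dz

For a 2-form omega = sum_{i<j} g_{ij} dx_i ∧ dx_j, the exterior derivative is
  d(omega) = sum_{i<j} d(g_{ij}) ∧ dx_i ∧ dx_j = sum_{i<j, k} (∂g_{ij}/∂x_k) dx_k ∧ dx_i ∧ dx_j.
Expand each term, using dx_k ∧ dx_i ∧ dx_j = sgn(permutation) dx_{(a)} ∧ dx_{(b)} ∧ dx_{(c)} with (a < b < c) sorted:
  d(2*x*y + x*z + y^2) includes (∂/∂x)(2*x*y + x*z + y^2) dx = (2*y + z) dx, which multiplied by dy ∧ dz gives (2*y + z) dx ∧ dy ∧ dz
Collecting like 3-forms: d(omega) = (2*y + z) dx ∧ dy ∧ dz.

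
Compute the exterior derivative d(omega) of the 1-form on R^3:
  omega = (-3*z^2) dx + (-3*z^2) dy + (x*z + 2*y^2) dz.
d(omega) = (7*z) dx ∧ dz + (4*y + 6*z) dy ∧ dz

For a 1-form omega = sum_i f_i dx_i, the exterior derivative is
  d(omega) = sum_{i < j} (∂f_j/∂x_i - ∂f_i/∂x_j) dx_i ∧ dx_j.
  coefficient of dx ∧ dz: ∂f_3/∂x - ∂f_1/∂z = ∂(x*z + 2*y^2)/∂x - ∂(-3*z^2)/∂z = 7*z
  coefficient of dy ∧ dz: ∂f_3/∂y - ∂f_2/∂z = ∂(x*z + 2*y^2)/∂y - ∂(-3*z^2)/∂z = 4*y + 6*z
Assembling: d(omega) = (7*z) dx ∧ dz + (4*y + 6*z) dy ∧ dz.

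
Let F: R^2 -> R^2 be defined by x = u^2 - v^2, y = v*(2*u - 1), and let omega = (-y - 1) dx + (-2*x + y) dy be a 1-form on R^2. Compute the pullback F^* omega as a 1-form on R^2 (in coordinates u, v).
F^* omega = (-8*u^2*v + 4*u*v^2 + 2*u*v - 2*u + 4*v^3 - 2*v^2) du + (-4*u^3 + 4*u^2*v + 2*u^2 + 8*u*v^2 - 4*u*v - 4*v^2 + 3*v) dv

Using F^*(f dg) = (f ∘ F) d(g ∘ F), substitute each coordinate x_i by F_i(u, v) in f_i, and replace dx_i by d F_i = (∂F_i/∂u) du + (∂F_i/∂v) dv.
  For the x component: f_1(F) = -2*u*v + v - 1; d F_1 = (2*u) du + (-2*v) dv
  For the y component: f_2(F) = -2*u^2 + 2*u*v + 2*v^2 - v; d F_2 = (2*v) du + (2*u - 1) dv
Combining and collecting du, dv coefficients:
  coeff of du: -8*u^2*v + 4*u*v^2 + 2*u*v - 2*u + 4*v^3 - 2*v^2
  coeff of dv: -4*u^3 + 4*u^2*v + 2*u^2 + 8*u*v^2 - 4*u*v - 4*v^2 + 3*v
F^* omega = (-8*u^2*v + 4*u*v^2 + 2*u*v - 2*u + 4*v^3 - 2*v^2) du + (-4*u^3 + 4*u^2*v + 2*u^2 + 8*u*v^2 - 4*u*v - 4*v^2 + 3*v) dv.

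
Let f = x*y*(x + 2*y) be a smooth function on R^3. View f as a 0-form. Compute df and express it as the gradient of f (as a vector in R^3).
df = (2*y*(x + y)) dx + (x*(x + 4*y)) dy + (0) dz; grad f = (2*y*(x + y), x*(x + 4*y), 0)

For a 0-form f, d f = (∂f/∂x) dx + (∂f/∂y) dy + (∂f/∂z) dz. The components of the vector representation are exactly the entries of grad f in Cartesian coordinates:
  ∂f/∂x = 2*y*(x + y)
  ∂f/∂y = x*(x + 4*y)
  ∂f/∂z = 0.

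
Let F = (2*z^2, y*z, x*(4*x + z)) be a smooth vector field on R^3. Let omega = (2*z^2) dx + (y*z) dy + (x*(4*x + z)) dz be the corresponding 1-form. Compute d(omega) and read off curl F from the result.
d(omega) = (-y) dy ∧ dz + (-8*x + 3*z) dz ∧ dx + (0) dx ∧ dy; curl F = (-y, -8*x + 3*z, 0)

d omega = sum_{i<j} (∂f_j/∂x_i - ∂f_i/∂x_j) dx_i ∧ dx_j. Under the identification (dy ∧ dz, dz ∧ dx, dx ∧ dy) ↔ (e_x, e_y, e_z), the coefficients are exactly the components of curl F. Compute:
  ∂R/∂y - ∂Q/∂z = (0) - (y) = -y
  ∂P/∂z - ∂R/∂x = (4*z) - (8*x + z) = -8*x + 3*z
  ∂Q/∂x - ∂P/∂y = (0) - (0) = 0.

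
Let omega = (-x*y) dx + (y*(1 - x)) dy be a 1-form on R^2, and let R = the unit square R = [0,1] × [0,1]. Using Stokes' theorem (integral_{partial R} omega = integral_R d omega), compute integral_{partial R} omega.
integral_(partial R) omega = 0

Stokes: integral_partial_R omega = integral_R d omega with d omega = (∂Q/∂x - ∂P/∂y) dx ∧ dy.
  ∂Q/∂x = -y
  ∂P/∂y = -x
  integrand = ∂Q/∂x - ∂P/∂y = x - y.
Integrating over R: integral_0^1 integral_0^1 (x - y) dx dy = 0.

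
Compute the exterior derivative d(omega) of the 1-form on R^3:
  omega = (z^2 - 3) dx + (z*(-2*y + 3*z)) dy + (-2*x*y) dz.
d(omega) = (-2*y - 2*z) dx ∧ dz + (-2*x + 2*y - 6*z) dy ∧ dz

For a 1-form omega = sum_i f_i dx_i, the exterior derivative is
  d(omega) = sum_{i < j} (∂f_j/∂x_i - ∂f_i/∂x_j) dx_i ∧ dx_j.
  coefficient of dx ∧ dz: ∂f_3/∂x - ∂f_1/∂z = ∂(-2*x*y)/∂x - ∂(z^2 - 3)/∂z = -2*y - 2*z
  coefficient of dy ∧ dz: ∂f_3/∂y - ∂f_2/∂z = ∂(-2*x*y)/∂y - ∂(z*(-2*y + 3*z))/∂z = -2*x + 2*y - 6*z
Assembling: d(omega) = (-2*y - 2*z) dx ∧ dz + (-2*x + 2*y - 6*z) dy ∧ dz.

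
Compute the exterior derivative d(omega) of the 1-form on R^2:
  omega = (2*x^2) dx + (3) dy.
d(omega) = 0

For a 1-form omega = sum_i f_i dx_i, the exterior derivative is
  d(omega) = sum_{i < j} (∂f_j/∂x_i - ∂f_i/∂x_j) dx_i ∧ dx_j.

Assembling: d(omega) = 0.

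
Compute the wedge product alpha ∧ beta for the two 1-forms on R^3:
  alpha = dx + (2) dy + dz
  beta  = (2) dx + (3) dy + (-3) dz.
alpha ∧ beta = (-1) dx ∧ dy + (-5) dx ∧ dz + (-9) dy ∧ dz

Distribute the wedge, using dx_i ∧ dx_j = -dx_j ∧ dx_i and dx_i ∧ dx_i = 0. For each pair (i, j) with i < j, the coefficient of dx_i ∧ dx_j in alpha ∧ beta is (alpha_i * beta_j - alpha_j * beta_i). Collecting: alpha ∧ beta = (-1) dx ∧ dy + (-5) dx ∧ dz + (-9) dy ∧ dz.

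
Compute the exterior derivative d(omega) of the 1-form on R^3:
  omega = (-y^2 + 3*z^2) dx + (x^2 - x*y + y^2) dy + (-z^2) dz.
d(omega) = (2*x + y) dx ∧ dy + (-6*z) dx ∧ dz

For a 1-form omega = sum_i f_i dx_i, the exterior derivative is
  d(omega) = sum_{i < j} (∂f_j/∂x_i - ∂f_i/∂x_j) dx_i ∧ dx_j.
  coefficient of dx ∧ dy: ∂f_2/∂x - ∂f_1/∂y = ∂(x^2 - x*y + y^2)/∂x - ∂(-y^2 + 3*z^2)/∂y = 2*x + y
  coefficient of dx ∧ dz: ∂f_3/∂x - ∂f_1/∂z = ∂(-z^2)/∂x - ∂(-y^2 + 3*z^2)/∂z = -6*z
Assembling: d(omega) = (2*x + y) dx ∧ dy + (-6*z) dx ∧ dz.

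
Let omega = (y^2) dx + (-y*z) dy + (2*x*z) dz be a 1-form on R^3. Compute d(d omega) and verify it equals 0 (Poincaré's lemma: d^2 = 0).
d(d omega) = 0

Step 1: d omega = sum_{i<j} (∂f_j/∂x_i - ∂f_i/∂x_j) dx_i ∧ dx_j:
  coeff of dx ∧ dy: -2*y
  coeff of dx ∧ dz: 2*z
  coeff of dy ∧ dz: y
Step 2: Apply d again to each 2-form coefficient. The only possible 3-form in R^3 is dx ∧ dy ∧ dz, with coefficient
  ∂(coeff of dy∧dz)/∂x - ∂(coeff of dx∧dz)/∂y + ∂(coeff of dx∧dy)/∂z
  = ∂/∂x (y) - ∂/∂y (2*z) + ∂/∂z (-2*y).
Each of these terms simplifies to sums of mixed partials that cancel in pairs. The result is 0 (by equality of mixed partials for smooth functions — Schwarz / Clairaut).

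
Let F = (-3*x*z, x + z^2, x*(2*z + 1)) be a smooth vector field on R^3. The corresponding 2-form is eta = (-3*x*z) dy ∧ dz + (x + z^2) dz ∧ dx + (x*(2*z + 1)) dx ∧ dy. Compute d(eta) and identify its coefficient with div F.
d(eta) = (2*x - 3*z) dx ∧ dy ∧ dz; div F = 2*x - 3*z

For a 2-form in R^3 of the form above, applying d gives a 3-form with coefficient ∂P/∂x + ∂Q/∂y + ∂R/∂z:
  ∂P/∂x = -3*z
  ∂Q/∂y = 0
  ∂R/∂z = 2*x
Sum = 2*x - 3*z, which is exactly div F.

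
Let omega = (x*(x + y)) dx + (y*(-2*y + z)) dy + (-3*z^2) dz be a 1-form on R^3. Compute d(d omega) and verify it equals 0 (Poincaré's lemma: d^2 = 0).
d(d omega) = 0

Step 1: d omega = sum_{i<j} (∂f_j/∂x_i - ∂f_i/∂x_j) dx_i ∧ dx_j:
  coeff of dx ∧ dy: -x
  coeff of dx ∧ dz: 0
  coeff of dy ∧ dz: -y
Step 2: Apply d again to each 2-form coefficient. The only possible 3-form in R^3 is dx ∧ dy ∧ dz, with coefficient
  ∂(coeff of dy∧dz)/∂x - ∂(coeff of dx∧dz)/∂y + ∂(coeff of dx∧dy)/∂z
  = ∂/∂x (-y) - ∂/∂y (0) + ∂/∂z (-x).
Each of these terms simplifies to sums of mixed partials that cancel in pairs. The result is 0 (by equality of mixed partials for smooth functions — Schwarz / Clairaut).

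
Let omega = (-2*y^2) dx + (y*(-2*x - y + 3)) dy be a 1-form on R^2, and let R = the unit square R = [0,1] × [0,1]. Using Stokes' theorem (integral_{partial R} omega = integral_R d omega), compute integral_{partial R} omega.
integral_(partial R) omega = 1

Stokes: integral_partial_R omega = integral_R d omega with d omega = (∂Q/∂x - ∂P/∂y) dx ∧ dy.
  ∂Q/∂x = -2*y
  ∂P/∂y = -4*y
  integrand = ∂Q/∂x - ∂P/∂y = 2*y.
Integrating over R: integral_0^1 integral_0^1 (2*y) dx dy = 1.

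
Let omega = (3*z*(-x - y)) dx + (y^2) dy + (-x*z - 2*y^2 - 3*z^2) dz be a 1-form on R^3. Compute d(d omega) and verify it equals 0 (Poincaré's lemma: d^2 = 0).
d(d omega) = 0

Step 1: d omega = sum_{i<j} (∂f_j/∂x_i - ∂f_i/∂x_j) dx_i ∧ dx_j:
  coeff of dx ∧ dy: 3*z
  coeff of dx ∧ dz: 3*x + 3*y - z
  coeff of dy ∧ dz: -4*y
Step 2: Apply d again to each 2-form coefficient. The only possible 3-form in R^3 is dx ∧ dy ∧ dz, with coefficient
  ∂(coeff of dy∧dz)/∂x - ∂(coeff of dx∧dz)/∂y + ∂(coeff of dx∧dy)/∂z
  = ∂/∂x (-4*y) - ∂/∂y (3*x + 3*y - z) + ∂/∂z (3*z).
Each of these terms simplifies to sums of mixed partials that cancel in pairs. The result is 0 (by equality of mixed partials for smooth functions — Schwarz / Clairaut).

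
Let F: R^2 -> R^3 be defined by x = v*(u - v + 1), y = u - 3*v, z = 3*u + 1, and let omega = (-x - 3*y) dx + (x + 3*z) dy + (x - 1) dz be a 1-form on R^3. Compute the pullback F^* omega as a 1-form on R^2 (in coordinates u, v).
F^* omega = (-u*v^2 + u*v + 9*u + v^3 + 4*v^2 + 4*v) du + (-u^2*v - 3*u^2 + 3*u*v^2 + 10*u*v - 30*u - 2*v^3 - 12*v^2 + 5*v - 9) dv

Using F^*(f dg) = (f ∘ F) d(g ∘ F), substitute each coordinate x_i by F_i(u, v) in f_i, and replace dx_i by d F_i = (∂F_i/∂u) du + (∂F_i/∂v) dv.
  For the x component: f_1(F) = -u*v - 3*u + v^2 + 8*v; d F_1 = (v) du + (u - 2*v + 1) dv
  For the y component: f_2(F) = u*v + 9*u - v^2 + v + 3; d F_2 = (1) du + (-3) dv
  For the z component: f_3(F) = u*v - v^2 + v - 1; d F_3 = (3) du + (0) dv
Combining and collecting du, dv coefficients:
  coeff of du: -u*v^2 + u*v + 9*u + v^3 + 4*v^2 + 4*v
  coeff of dv: -u^2*v - 3*u^2 + 3*u*v^2 + 10*u*v - 30*u - 2*v^3 - 12*v^2 + 5*v - 9
F^* omega = (-u*v^2 + u*v + 9*u + v^3 + 4*v^2 + 4*v) du + (-u^2*v - 3*u^2 + 3*u*v^2 + 10*u*v - 30*u - 2*v^3 - 12*v^2 + 5*v - 9) dv.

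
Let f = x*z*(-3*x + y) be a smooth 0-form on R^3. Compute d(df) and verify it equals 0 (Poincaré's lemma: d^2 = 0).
d(df) = 0

Step 1: df = sum_i (∂f/∂x_i) dx_i = (z*(-6*x + y)) dx + (x*z) dy + (x*(-3*x + y)) dz.
Step 2: Apply d again. Using the 1-form formula, the coefficient of dx ∧ dy in d(df) is ∂^2 f/∂x ∂y - ∂^2 f/∂y ∂x = (z) - (z) = 0 (equality of mixed partials for smooth f).
Similarly for dx ∧ dz and dy ∧ dz — all coefficients vanish. So d(df) = 0.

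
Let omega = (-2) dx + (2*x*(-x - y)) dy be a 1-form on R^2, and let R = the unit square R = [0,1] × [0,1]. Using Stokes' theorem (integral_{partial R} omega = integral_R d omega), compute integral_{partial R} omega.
integral_(partial R) omega = -3

Stokes: integral_partial_R omega = integral_R d omega with d omega = (∂Q/∂x - ∂P/∂y) dx ∧ dy.
  ∂Q/∂x = -4*x - 2*y
  ∂P/∂y = 0
  integrand = ∂Q/∂x - ∂P/∂y = -4*x - 2*y.
Integrating over R: integral_0^1 integral_0^1 (-4*x - 2*y) dx dy = -3.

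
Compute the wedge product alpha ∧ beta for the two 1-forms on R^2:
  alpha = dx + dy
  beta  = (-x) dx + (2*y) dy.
alpha ∧ beta = (x + 2*y) dx ∧ dy

Distribute the wedge, using dx_i ∧ dx_j = -dx_j ∧ dx_i and dx_i ∧ dx_i = 0. For each pair (i, j) with i < j, the coefficient of dx_i ∧ dx_j in alpha ∧ beta is (alpha_i * beta_j - alpha_j * beta_i). Collecting: alpha ∧ beta = (x + 2*y) dx ∧ dy.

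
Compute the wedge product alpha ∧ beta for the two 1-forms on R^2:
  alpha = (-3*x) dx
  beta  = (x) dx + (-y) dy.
alpha ∧ beta = (3*x*y) dx ∧ dy

Distribute the wedge, using dx_i ∧ dx_j = -dx_j ∧ dx_i and dx_i ∧ dx_i = 0. For each pair (i, j) with i < j, the coefficient of dx_i ∧ dx_j in alpha ∧ beta is (alpha_i * beta_j - alpha_j * beta_i). Collecting: alpha ∧ beta = (3*x*y) dx ∧ dy.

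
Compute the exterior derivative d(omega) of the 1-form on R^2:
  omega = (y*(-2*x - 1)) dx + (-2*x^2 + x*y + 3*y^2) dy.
d(omega) = (-2*x + y + 1) dx ∧ dy

For a 1-form omega = sum_i f_i dx_i, the exterior derivative is
  d(omega) = sum_{i < j} (∂f_j/∂x_i - ∂f_i/∂x_j) dx_i ∧ dx_j.
  coefficient of dx ∧ dy: ∂f_2/∂x - ∂f_1/∂y = ∂(-2*x^2 + x*y + 3*y^2)/∂x - ∂(y*(-2*x - 1))/∂y = -2*x + y + 1
Assembling: d(omega) = (-2*x + y + 1) dx ∧ dy.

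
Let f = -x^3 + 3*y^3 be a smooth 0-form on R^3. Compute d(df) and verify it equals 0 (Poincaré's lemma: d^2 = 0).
d(df) = 0

Step 1: df = sum_i (∂f/∂x_i) dx_i = (-3*x^2) dx + (9*y^2) dy + (0) dz.
Step 2: Apply d again. Using the 1-form formula, the coefficient of dx ∧ dy in d(df) is ∂^2 f/∂x ∂y - ∂^2 f/∂y ∂x = (0) - (0) = 0 (equality of mixed partials for smooth f).
Similarly for dx ∧ dz and dy ∧ dz — all coefficients vanish. So d(df) = 0.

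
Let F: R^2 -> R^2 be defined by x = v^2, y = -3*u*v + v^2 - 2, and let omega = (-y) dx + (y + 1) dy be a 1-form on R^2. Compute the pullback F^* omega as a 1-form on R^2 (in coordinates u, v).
F^* omega = (3*v*(3*u*v - v^2 + 1)) du + (9*u^2*v - 3*u*v^2 + 3*u + 2*v) dv

Using F^*(f dg) = (f ∘ F) d(g ∘ F), substitute each coordinate x_i by F_i(u, v) in f_i, and replace dx_i by d F_i = (∂F_i/∂u) du + (∂F_i/∂v) dv.
  For the x component: f_1(F) = 3*u*v - v^2 + 2; d F_1 = (0) du + (2*v) dv
  For the y component: f_2(F) = -3*u*v + v^2 - 1; d F_2 = (-3*v) du + (-3*u + 2*v) dv
Combining and collecting du, dv coefficients:
  coeff of du: 3*v*(3*u*v - v^2 + 1)
  coeff of dv: 9*u^2*v - 3*u*v^2 + 3*u + 2*v
F^* omega = (3*v*(3*u*v - v^2 + 1)) du + (9*u^2*v - 3*u*v^2 + 3*u + 2*v) dv.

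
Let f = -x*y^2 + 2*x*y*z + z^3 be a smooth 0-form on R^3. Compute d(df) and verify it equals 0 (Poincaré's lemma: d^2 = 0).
d(df) = 0

Step 1: df = sum_i (∂f/∂x_i) dx_i = (y*(-y + 2*z)) dx + (2*x*(-y + z)) dy + (2*x*y + 3*z^2) dz.
Step 2: Apply d again. Using the 1-form formula, the coefficient of dx ∧ dy in d(df) is ∂^2 f/∂x ∂y - ∂^2 f/∂y ∂x = (-2*y + 2*z) - (-2*y + 2*z) = 0 (equality of mixed partials for smooth f).
Similarly for dx ∧ dz and dy ∧ dz — all coefficients vanish. So d(df) = 0.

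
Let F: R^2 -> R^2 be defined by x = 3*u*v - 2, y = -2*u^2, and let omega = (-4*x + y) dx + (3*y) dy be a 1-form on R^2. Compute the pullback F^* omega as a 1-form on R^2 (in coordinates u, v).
F^* omega = (24*u^3 - 6*u^2*v - 36*u*v^2 + 24*v) du + (6*u*(-u^2 - 6*u*v + 4)) dv

Using F^*(f dg) = (f ∘ F) d(g ∘ F), substitute each coordinate x_i by F_i(u, v) in f_i, and replace dx_i by d F_i = (∂F_i/∂u) du + (∂F_i/∂v) dv.
  For the x component: f_1(F) = -2*u^2 - 12*u*v + 8; d F_1 = (3*v) du + (3*u) dv
  For the y component: f_2(F) = -6*u^2; d F_2 = (-4*u) du + (0) dv
Combining and collecting du, dv coefficients:
  coeff of du: 24*u^3 - 6*u^2*v - 36*u*v^2 + 24*v
  coeff of dv: 6*u*(-u^2 - 6*u*v + 4)
F^* omega = (24*u^3 - 6*u^2*v - 36*u*v^2 + 24*v) du + (6*u*(-u^2 - 6*u*v + 4)) dv.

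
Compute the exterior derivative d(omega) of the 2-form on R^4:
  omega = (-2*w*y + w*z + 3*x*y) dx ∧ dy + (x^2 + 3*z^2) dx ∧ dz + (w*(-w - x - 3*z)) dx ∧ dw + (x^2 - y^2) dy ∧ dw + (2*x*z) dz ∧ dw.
d(omega) = (w) dx ∧ dy ∧ dz + (2*x - 2*y + z) dx ∧ dy ∧ dw + (3*w + 2*z) dx ∧ dz ∧ dw

For a 2-form omega = sum_{i<j} g_{ij} dx_i ∧ dx_j, the exterior derivative is
  d(omega) = sum_{i<j} d(g_{ij}) ∧ dx_i ∧ dx_j = sum_{i<j, k} (∂g_{ij}/∂x_k) dx_k ∧ dx_i ∧ dx_j.
Expand each term, using dx_k ∧ dx_i ∧ dx_j = sgn(permutation) dx_{(a)} ∧ dx_{(b)} ∧ dx_{(c)} with (a < b < c) sorted:
  d(-2*w*y + w*z + 3*x*y) includes (∂/∂z)(-2*w*y + w*z + 3*x*y) dz = (w) dz, which multiplied by dx ∧ dy gives (w) dx ∧ dy ∧ dz
  d(-2*w*y + w*z + 3*x*y) includes (∂/∂w)(-2*w*y + w*z + 3*x*y) dw = (-2*y + z) dw, which multiplied by dx ∧ dy gives (-2*y + z) dx ∧ dy ∧ dw
  d(w*(-w - x - 3*z)) includes (∂/∂z)(w*(-w - x - 3*z)) dz = (-3*w) dz, which multiplied by dx ∧ dw gives (3*w) dx ∧ dz ∧ dw
  d(x^2 - y^2) includes (∂/∂x)(x^2 - y^2) dx = (2*x) dx, which multiplied by dy ∧ dw gives (2*x) dx ∧ dy ∧ dw
  d(2*x*z) includes (∂/∂x)(2*x*z) dx = (2*z) dx, which multiplied by dz ∧ dw gives (2*z) dx ∧ dz ∧ dw
Collecting like 3-forms: d(omega) = (w) dx ∧ dy ∧ dz + (2*x - 2*y + z) dx ∧ dy ∧ dw + (3*w + 2*z) dx ∧ dz ∧ dw.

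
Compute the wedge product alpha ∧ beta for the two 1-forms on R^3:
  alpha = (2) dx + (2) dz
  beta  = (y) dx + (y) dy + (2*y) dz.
alpha ∧ beta = (2*y) dx ∧ dy + (2*y) dx ∧ dz + (-2*y) dy ∧ dz

Distribute the wedge, using dx_i ∧ dx_j = -dx_j ∧ dx_i and dx_i ∧ dx_i = 0. For each pair (i, j) with i < j, the coefficient of dx_i ∧ dx_j in alpha ∧ beta is (alpha_i * beta_j - alpha_j * beta_i). Collecting: alpha ∧ beta = (2*y) dx ∧ dy + (2*y) dx ∧ dz + (-2*y) dy ∧ dz.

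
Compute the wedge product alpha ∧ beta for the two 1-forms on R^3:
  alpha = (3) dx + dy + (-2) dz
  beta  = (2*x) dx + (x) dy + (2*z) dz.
alpha ∧ beta = (x) dx ∧ dy + (4*x + 6*z) dx ∧ dz + (2*x + 2*z) dy ∧ dz

Distribute the wedge, using dx_i ∧ dx_j = -dx_j ∧ dx_i and dx_i ∧ dx_i = 0. For each pair (i, j) with i < j, the coefficient of dx_i ∧ dx_j in alpha ∧ beta is (alpha_i * beta_j - alpha_j * beta_i). Collecting: alpha ∧ beta = (x) dx ∧ dy + (4*x + 6*z) dx ∧ dz + (2*x + 2*z) dy ∧ dz.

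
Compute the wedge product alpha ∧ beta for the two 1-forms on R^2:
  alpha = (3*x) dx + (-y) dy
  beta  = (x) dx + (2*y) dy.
alpha ∧ beta = (7*x*y) dx ∧ dy

Distribute the wedge, using dx_i ∧ dx_j = -dx_j ∧ dx_i and dx_i ∧ dx_i = 0. For each pair (i, j) with i < j, the coefficient of dx_i ∧ dx_j in alpha ∧ beta is (alpha_i * beta_j - alpha_j * beta_i). Collecting: alpha ∧ beta = (7*x*y) dx ∧ dy.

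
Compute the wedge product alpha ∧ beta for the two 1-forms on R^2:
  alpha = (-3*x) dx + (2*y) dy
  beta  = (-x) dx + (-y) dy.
alpha ∧ beta = (5*x*y) dx ∧ dy

Distribute the wedge, using dx_i ∧ dx_j = -dx_j ∧ dx_i and dx_i ∧ dx_i = 0. For each pair (i, j) with i < j, the coefficient of dx_i ∧ dx_j in alpha ∧ beta is (alpha_i * beta_j - alpha_j * beta_i). Collecting: alpha ∧ beta = (5*x*y) dx ∧ dy.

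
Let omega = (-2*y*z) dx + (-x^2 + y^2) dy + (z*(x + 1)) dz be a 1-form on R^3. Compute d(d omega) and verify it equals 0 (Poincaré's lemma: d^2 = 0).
d(d omega) = 0

Step 1: d omega = sum_{i<j} (∂f_j/∂x_i - ∂f_i/∂x_j) dx_i ∧ dx_j:
  coeff of dx ∧ dy: -2*x + 2*z
  coeff of dx ∧ dz: 2*y + z
  coeff of dy ∧ dz: 0
Step 2: Apply d again to each 2-form coefficient. The only possible 3-form in R^3 is dx ∧ dy ∧ dz, with coefficient
  ∂(coeff of dy∧dz)/∂x - ∂(coeff of dx∧dz)/∂y + ∂(coeff of dx∧dy)/∂z
  = ∂/∂x (0) - ∂/∂y (2*y + z) + ∂/∂z (-2*x + 2*z).
Each of these terms simplifies to sums of mixed partials that cancel in pairs. The result is 0 (by equality of mixed partials for smooth functions — Schwarz / Clairaut).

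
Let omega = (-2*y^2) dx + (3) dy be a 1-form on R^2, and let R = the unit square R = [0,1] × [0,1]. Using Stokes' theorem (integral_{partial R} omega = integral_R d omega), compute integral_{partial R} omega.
integral_(partial R) omega = 2

Stokes: integral_partial_R omega = integral_R d omega with d omega = (∂Q/∂x - ∂P/∂y) dx ∧ dy.
  ∂Q/∂x = 0
  ∂P/∂y = -4*y
  integrand = ∂Q/∂x - ∂P/∂y = 4*y.
Integrating over R: integral_0^1 integral_0^1 (4*y) dx dy = 2.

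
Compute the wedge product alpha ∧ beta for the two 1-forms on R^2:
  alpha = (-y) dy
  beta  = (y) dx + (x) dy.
alpha ∧ beta = (y^2) dx ∧ dy

Distribute the wedge, using dx_i ∧ dx_j = -dx_j ∧ dx_i and dx_i ∧ dx_i = 0. For each pair (i, j) with i < j, the coefficient of dx_i ∧ dx_j in alpha ∧ beta is (alpha_i * beta_j - alpha_j * beta_i). Collecting: alpha ∧ beta = (y^2) dx ∧ dy.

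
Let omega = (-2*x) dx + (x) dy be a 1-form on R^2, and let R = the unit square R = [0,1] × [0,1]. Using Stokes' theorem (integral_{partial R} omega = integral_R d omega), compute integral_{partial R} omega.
integral_(partial R) omega = 1

Stokes: integral_partial_R omega = integral_R d omega with d omega = (∂Q/∂x - ∂P/∂y) dx ∧ dy.
  ∂Q/∂x = 1
  ∂P/∂y = 0
  integrand = ∂Q/∂x - ∂P/∂y = 1.
Integrating over R: integral_0^1 integral_0^1 (1) dx dy = 1.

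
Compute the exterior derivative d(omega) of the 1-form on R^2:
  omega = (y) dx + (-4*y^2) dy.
d(omega) = (-1) dx ∧ dy

For a 1-form omega = sum_i f_i dx_i, the exterior derivative is
  d(omega) = sum_{i < j} (∂f_j/∂x_i - ∂f_i/∂x_j) dx_i ∧ dx_j.
  coefficient of dx ∧ dy: ∂f_2/∂x - ∂f_1/∂y = ∂(-4*y^2)/∂x - ∂(y)/∂y = -1
Assembling: d(omega) = (-1) dx ∧ dy.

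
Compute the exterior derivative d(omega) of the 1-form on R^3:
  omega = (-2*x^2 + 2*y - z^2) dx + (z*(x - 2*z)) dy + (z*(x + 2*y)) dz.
d(omega) = (z - 2) dx ∧ dy + (3*z) dx ∧ dz + (-x + 6*z) dy ∧ dz

For a 1-form omega = sum_i f_i dx_i, the exterior derivative is
  d(omega) = sum_{i < j} (∂f_j/∂x_i - ∂f_i/∂x_j) dx_i ∧ dx_j.
  coefficient of dx ∧ dy: ∂f_2/∂x - ∂f_1/∂y = ∂(z*(x - 2*z))/∂x - ∂(-2*x^2 + 2*y - z^2)/∂y = z - 2
  coefficient of dx ∧ dz: ∂f_3/∂x - ∂f_1/∂z = ∂(z*(x + 2*y))/∂x - ∂(-2*x^2 + 2*y - z^2)/∂z = 3*z
  coefficient of dy ∧ dz: ∂f_3/∂y - ∂f_2/∂z = ∂(z*(x + 2*y))/∂y - ∂(z*(x - 2*z))/∂z = -x + 6*z
Assembling: d(omega) = (z - 2) dx ∧ dy + (3*z) dx ∧ dz + (-x + 6*z) dy ∧ dz.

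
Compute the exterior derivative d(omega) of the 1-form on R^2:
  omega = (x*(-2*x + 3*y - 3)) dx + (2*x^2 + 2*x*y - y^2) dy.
d(omega) = (x + 2*y) dx ∧ dy

For a 1-form omega = sum_i f_i dx_i, the exterior derivative is
  d(omega) = sum_{i < j} (∂f_j/∂x_i - ∂f_i/∂x_j) dx_i ∧ dx_j.
  coefficient of dx ∧ dy: ∂f_2/∂x - ∂f_1/∂y = ∂(2*x^2 + 2*x*y - y^2)/∂x - ∂(x*(-2*x + 3*y - 3))/∂y = x + 2*y
Assembling: d(omega) = (x + 2*y) dx ∧ dy.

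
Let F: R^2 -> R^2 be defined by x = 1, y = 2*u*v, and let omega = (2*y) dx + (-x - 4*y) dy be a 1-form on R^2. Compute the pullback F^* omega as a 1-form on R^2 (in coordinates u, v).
F^* omega = (2*v*(-8*u*v - 1)) du + (2*u*(-8*u*v - 1)) dv

Using F^*(f dg) = (f ∘ F) d(g ∘ F), substitute each coordinate x_i by F_i(u, v) in f_i, and replace dx_i by d F_i = (∂F_i/∂u) du + (∂F_i/∂v) dv.
  For the x component: f_1(F) = 4*u*v; d F_1 = (0) du + (0) dv
  For the y component: f_2(F) = -8*u*v - 1; d F_2 = (2*v) du + (2*u) dv
Combining and collecting du, dv coefficients:
  coeff of du: 2*v*(-8*u*v - 1)
  coeff of dv: 2*u*(-8*u*v - 1)
F^* omega = (2*v*(-8*u*v - 1)) du + (2*u*(-8*u*v - 1)) dv.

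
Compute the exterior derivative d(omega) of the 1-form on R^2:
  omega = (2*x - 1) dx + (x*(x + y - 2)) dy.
d(omega) = (2*x + y - 2) dx ∧ dy

For a 1-form omega = sum_i f_i dx_i, the exterior derivative is
  d(omega) = sum_{i < j} (∂f_j/∂x_i - ∂f_i/∂x_j) dx_i ∧ dx_j.
  coefficient of dx ∧ dy: ∂f_2/∂x - ∂f_1/∂y = ∂(x*(x + y - 2))/∂x - ∂(2*x - 1)/∂y = 2*x + y - 2
Assembling: d(omega) = (2*x + y - 2) dx ∧ dy.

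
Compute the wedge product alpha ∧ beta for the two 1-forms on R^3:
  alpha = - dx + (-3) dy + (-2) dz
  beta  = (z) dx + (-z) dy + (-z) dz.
alpha ∧ beta = (4*z) dx ∧ dy + (3*z) dx ∧ dz + (z) dy ∧ dz

Distribute the wedge, using dx_i ∧ dx_j = -dx_j ∧ dx_i and dx_i ∧ dx_i = 0. For each pair (i, j) with i < j, the coefficient of dx_i ∧ dx_j in alpha ∧ beta is (alpha_i * beta_j - alpha_j * beta_i). Collecting: alpha ∧ beta = (4*z) dx ∧ dy + (3*z) dx ∧ dz + (z) dy ∧ dz.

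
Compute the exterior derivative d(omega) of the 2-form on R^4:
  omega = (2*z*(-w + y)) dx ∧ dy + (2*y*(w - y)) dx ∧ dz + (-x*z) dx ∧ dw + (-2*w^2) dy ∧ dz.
d(omega) = (-4*w + 6*y) dx ∧ dy ∧ dz + (-2*z) dx ∧ dy ∧ dw + (x + 2*y) dx ∧ dz ∧ dw + (-4*w) dy ∧ dz ∧ dw

For a 2-form omega = sum_{i<j} g_{ij} dx_i ∧ dx_j, the exterior derivative is
  d(omega) = sum_{i<j} d(g_{ij}) ∧ dx_i ∧ dx_j = sum_{i<j, k} (∂g_{ij}/∂x_k) dx_k ∧ dx_i ∧ dx_j.
Expand each term, using dx_k ∧ dx_i ∧ dx_j = sgn(permutation) dx_{(a)} ∧ dx_{(b)} ∧ dx_{(c)} with (a < b < c) sorted:
  d(2*z*(-w + y)) includes (∂/∂z)(2*z*(-w + y)) dz = (-2*w + 2*y) dz, which multiplied by dx ∧ dy gives (-2*w + 2*y) dx ∧ dy ∧ dz
  d(2*z*(-w + y)) includes (∂/∂w)(2*z*(-w + y)) dw = (-2*z) dw, which multiplied by dx ∧ dy gives (-2*z) dx ∧ dy ∧ dw
  d(2*y*(w - y)) includes (∂/∂y)(2*y*(w - y)) dy = (2*w - 4*y) dy, which multiplied by dx ∧ dz gives (-2*w + 4*y) dx ∧ dy ∧ dz
  d(2*y*(w - y)) includes (∂/∂w)(2*y*(w - y)) dw = (2*y) dw, which multiplied by dx ∧ dz gives (2*y) dx ∧ dz ∧ dw
  d(-x*z) includes (∂/∂z)(-x*z) dz = (-x) dz, which multiplied by dx ∧ dw gives (x) dx ∧ dz ∧ dw
  d(-2*w^2) includes (∂/∂w)(-2*w^2) dw = (-4*w) dw, which multiplied by dy ∧ dz gives (-4*w) dy ∧ dz ∧ dw
Collecting like 3-forms: d(omega) = (-4*w + 6*y) dx ∧ dy ∧ dz + (-2*z) dx ∧ dy ∧ dw + (x + 2*y) dx ∧ dz ∧ dw + (-4*w) dy ∧ dz ∧ dw.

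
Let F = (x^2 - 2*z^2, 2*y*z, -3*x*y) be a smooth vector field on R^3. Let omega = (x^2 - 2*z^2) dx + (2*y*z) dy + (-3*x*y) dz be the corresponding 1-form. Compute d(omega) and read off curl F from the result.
d(omega) = (-3*x - 2*y) dy ∧ dz + (3*y - 4*z) dz ∧ dx + (0) dx ∧ dy; curl F = (-3*x - 2*y, 3*y - 4*z, 0)

d omega = sum_{i<j} (∂f_j/∂x_i - ∂f_i/∂x_j) dx_i ∧ dx_j. Under the identification (dy ∧ dz, dz ∧ dx, dx ∧ dy) ↔ (e_x, e_y, e_z), the coefficients are exactly the components of curl F. Compute:
  ∂R/∂y - ∂Q/∂z = (-3*x) - (2*y) = -3*x - 2*y
  ∂P/∂z - ∂R/∂x = (-4*z) - (-3*y) = 3*y - 4*z
  ∂Q/∂x - ∂P/∂y = (0) - (0) = 0.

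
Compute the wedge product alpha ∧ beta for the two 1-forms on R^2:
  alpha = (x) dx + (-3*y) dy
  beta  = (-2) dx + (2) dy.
alpha ∧ beta = (2*x - 6*y) dx ∧ dy

Distribute the wedge, using dx_i ∧ dx_j = -dx_j ∧ dx_i and dx_i ∧ dx_i = 0. For each pair (i, j) with i < j, the coefficient of dx_i ∧ dx_j in alpha ∧ beta is (alpha_i * beta_j - alpha_j * beta_i). Collecting: alpha ∧ beta = (2*x - 6*y) dx ∧ dy.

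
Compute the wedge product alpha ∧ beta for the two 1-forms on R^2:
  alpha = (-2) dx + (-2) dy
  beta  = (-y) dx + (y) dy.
alpha ∧ beta = (-4*y) dx ∧ dy

Distribute the wedge, using dx_i ∧ dx_j = -dx_j ∧ dx_i and dx_i ∧ dx_i = 0. For each pair (i, j) with i < j, the coefficient of dx_i ∧ dx_j in alpha ∧ beta is (alpha_i * beta_j - alpha_j * beta_i). Collecting: alpha ∧ beta = (-4*y) dx ∧ dy.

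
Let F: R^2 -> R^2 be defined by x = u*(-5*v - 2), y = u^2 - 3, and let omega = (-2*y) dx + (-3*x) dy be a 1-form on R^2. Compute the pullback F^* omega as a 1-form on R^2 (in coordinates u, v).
F^* omega = (40*u^2*v + 16*u^2 - 30*v - 12) du + (10*u*(u^2 - 3)) dv

Using F^*(f dg) = (f ∘ F) d(g ∘ F), substitute each coordinate x_i by F_i(u, v) in f_i, and replace dx_i by d F_i = (∂F_i/∂u) du + (∂F_i/∂v) dv.
  For the x component: f_1(F) = 6 - 2*u^2; d F_1 = (-5*v - 2) du + (-5*u) dv
  For the y component: f_2(F) = 3*u*(5*v + 2); d F_2 = (2*u) du + (0) dv
Combining and collecting du, dv coefficients:
  coeff of du: 40*u^2*v + 16*u^2 - 30*v - 12
  coeff of dv: 10*u*(u^2 - 3)
F^* omega = (40*u^2*v + 16*u^2 - 30*v - 12) du + (10*u*(u^2 - 3)) dv.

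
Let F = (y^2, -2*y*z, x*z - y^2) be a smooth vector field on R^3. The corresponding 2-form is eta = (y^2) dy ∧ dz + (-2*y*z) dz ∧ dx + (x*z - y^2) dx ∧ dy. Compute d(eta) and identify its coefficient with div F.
d(eta) = (x - 2*z) dx ∧ dy ∧ dz; div F = x - 2*z

For a 2-form in R^3 of the form above, applying d gives a 3-form with coefficient ∂P/∂x + ∂Q/∂y + ∂R/∂z:
  ∂P/∂x = 0
  ∂Q/∂y = -2*z
  ∂R/∂z = x
Sum = x - 2*z, which is exactly div F.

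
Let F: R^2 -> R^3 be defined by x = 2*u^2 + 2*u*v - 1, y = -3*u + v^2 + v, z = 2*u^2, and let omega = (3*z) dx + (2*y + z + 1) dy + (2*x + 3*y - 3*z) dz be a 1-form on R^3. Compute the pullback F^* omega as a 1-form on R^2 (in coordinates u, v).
F^* omega = (16*u^3 + 28*u^2*v - 42*u^2 + 12*u*v^2 + 12*u*v + 10*u - 6*v^2 - 6*v - 3) du + (12*u^3 + 4*u^2*v + 2*u^2 - 12*u*v - 6*u + 4*v^3 + 6*v^2 + 4*v + 1) dv

Using F^*(f dg) = (f ∘ F) d(g ∘ F), substitute each coordinate x_i by F_i(u, v) in f_i, and replace dx_i by d F_i = (∂F_i/∂u) du + (∂F_i/∂v) dv.
  For the x component: f_1(F) = 6*u^2; d F_1 = (4*u + 2*v) du + (2*u) dv
  For the y component: f_2(F) = 2*u^2 - 6*u + 2*v^2 + 2*v + 1; d F_2 = (-3) du + (2*v + 1) dv
  For the z component: f_3(F) = -2*u^2 + 4*u*v - 9*u + 3*v^2 + 3*v - 2; d F_3 = (4*u) du + (0) dv
Combining and collecting du, dv coefficients:
  coeff of du: 16*u^3 + 28*u^2*v - 42*u^2 + 12*u*v^2 + 12*u*v + 10*u - 6*v^2 - 6*v - 3
  coeff of dv: 12*u^3 + 4*u^2*v + 2*u^2 - 12*u*v - 6*u + 4*v^3 + 6*v^2 + 4*v + 1
F^* omega = (16*u^3 + 28*u^2*v - 42*u^2 + 12*u*v^2 + 12*u*v + 10*u - 6*v^2 - 6*v - 3) du + (12*u^3 + 4*u^2*v + 2*u^2 - 12*u*v - 6*u + 4*v^3 + 6*v^2 + 4*v + 1) dv.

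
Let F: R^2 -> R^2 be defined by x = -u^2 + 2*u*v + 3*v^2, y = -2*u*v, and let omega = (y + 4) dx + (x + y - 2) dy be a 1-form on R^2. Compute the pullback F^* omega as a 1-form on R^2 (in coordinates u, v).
F^* omega = (6*u^2*v - 4*u*v^2 - 8*u - 6*v^3 + 12*v) du + (2*u^3 - 4*u^2*v - 18*u*v^2 + 12*u + 24*v) dv

Using F^*(f dg) = (f ∘ F) d(g ∘ F), substitute each coordinate x_i by F_i(u, v) in f_i, and replace dx_i by d F_i = (∂F_i/∂u) du + (∂F_i/∂v) dv.
  For the x component: f_1(F) = -2*u*v + 4; d F_1 = (-2*u + 2*v) du + (2*u + 6*v) dv
  For the y component: f_2(F) = -u^2 + 3*v^2 - 2; d F_2 = (-2*v) du + (-2*u) dv
Combining and collecting du, dv coefficients:
  coeff of du: 6*u^2*v - 4*u*v^2 - 8*u - 6*v^3 + 12*v
  coeff of dv: 2*u^3 - 4*u^2*v - 18*u*v^2 + 12*u + 24*v
F^* omega = (6*u^2*v - 4*u*v^2 - 8*u - 6*v^3 + 12*v) du + (2*u^3 - 4*u^2*v - 18*u*v^2 + 12*u + 24*v) dv.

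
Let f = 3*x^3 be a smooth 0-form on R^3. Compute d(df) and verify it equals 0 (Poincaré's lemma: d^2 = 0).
d(df) = 0

Step 1: df = sum_i (∂f/∂x_i) dx_i = (9*x^2) dx + (0) dy + (0) dz.
Step 2: Apply d again. Using the 1-form formula, the coefficient of dx ∧ dy in d(df) is ∂^2 f/∂x ∂y - ∂^2 f/∂y ∂x = (0) - (0) = 0 (equality of mixed partials for smooth f).
Similarly for dx ∧ dz and dy ∧ dz — all coefficients vanish. So d(df) = 0.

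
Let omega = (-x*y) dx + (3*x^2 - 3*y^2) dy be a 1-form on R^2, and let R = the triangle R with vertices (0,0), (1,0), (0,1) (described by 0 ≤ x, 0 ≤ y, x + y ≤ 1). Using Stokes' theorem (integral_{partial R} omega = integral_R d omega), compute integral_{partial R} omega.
integral_(partial R) omega = 7/6

Stokes: integral_partial_R omega = integral_R d omega with d omega = (∂Q/∂x - ∂P/∂y) dx ∧ dy.
  ∂Q/∂x = 6*x
  ∂P/∂y = -x
  integrand = ∂Q/∂x - ∂P/∂y = 7*x.
Integrating over R: integral_0^1 integral_0^{1-x} (7*x) dy dx = 7/6.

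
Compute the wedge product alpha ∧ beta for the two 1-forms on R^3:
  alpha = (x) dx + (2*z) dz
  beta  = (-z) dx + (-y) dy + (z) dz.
alpha ∧ beta = (-x*y) dx ∧ dy + (z*(x + 2*z)) dx ∧ dz + (2*y*z) dy ∧ dz

Distribute the wedge, using dx_i ∧ dx_j = -dx_j ∧ dx_i and dx_i ∧ dx_i = 0. For each pair (i, j) with i < j, the coefficient of dx_i ∧ dx_j in alpha ∧ beta is (alpha_i * beta_j - alpha_j * beta_i). Collecting: alpha ∧ beta = (-x*y) dx ∧ dy + (z*(x + 2*z)) dx ∧ dz + (2*y*z) dy ∧ dz.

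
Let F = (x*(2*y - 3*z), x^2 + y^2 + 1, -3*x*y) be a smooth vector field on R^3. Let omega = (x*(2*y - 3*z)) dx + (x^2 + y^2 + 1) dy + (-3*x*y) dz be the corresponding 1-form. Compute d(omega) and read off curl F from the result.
d(omega) = (-3*x) dy ∧ dz + (-3*x + 3*y) dz ∧ dx + (0) dx ∧ dy; curl F = (-3*x, -3*x + 3*y, 0)

d omega = sum_{i<j} (∂f_j/∂x_i - ∂f_i/∂x_j) dx_i ∧ dx_j. Under the identification (dy ∧ dz, dz ∧ dx, dx ∧ dy) ↔ (e_x, e_y, e_z), the coefficients are exactly the components of curl F. Compute:
  ∂R/∂y - ∂Q/∂z = (-3*x) - (0) = -3*x
  ∂P/∂z - ∂R/∂x = (-3*x) - (-3*y) = -3*x + 3*y
  ∂Q/∂x - ∂P/∂y = (2*x) - (2*x) = 0.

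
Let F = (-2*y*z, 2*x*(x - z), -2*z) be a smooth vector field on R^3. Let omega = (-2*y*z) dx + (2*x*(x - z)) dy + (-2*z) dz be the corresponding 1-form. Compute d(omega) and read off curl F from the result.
d(omega) = (2*x) dy ∧ dz + (-2*y) dz ∧ dx + (4*x) dx ∧ dy; curl F = (2*x, -2*y, 4*x)

d omega = sum_{i<j} (∂f_j/∂x_i - ∂f_i/∂x_j) dx_i ∧ dx_j. Under the identification (dy ∧ dz, dz ∧ dx, dx ∧ dy) ↔ (e_x, e_y, e_z), the coefficients are exactly the components of curl F. Compute:
  ∂R/∂y - ∂Q/∂z = (0) - (-2*x) = 2*x
  ∂P/∂z - ∂R/∂x = (-2*y) - (0) = -2*y
  ∂Q/∂x - ∂P/∂y = (4*x - 2*z) - (-2*z) = 4*x.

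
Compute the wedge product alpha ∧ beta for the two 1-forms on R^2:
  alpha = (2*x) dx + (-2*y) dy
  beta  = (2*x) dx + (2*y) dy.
alpha ∧ beta = (8*x*y) dx ∧ dy

Distribute the wedge, using dx_i ∧ dx_j = -dx_j ∧ dx_i and dx_i ∧ dx_i = 0. For each pair (i, j) with i < j, the coefficient of dx_i ∧ dx_j in alpha ∧ beta is (alpha_i * beta_j - alpha_j * beta_i). Collecting: alpha ∧ beta = (8*x*y) dx ∧ dy.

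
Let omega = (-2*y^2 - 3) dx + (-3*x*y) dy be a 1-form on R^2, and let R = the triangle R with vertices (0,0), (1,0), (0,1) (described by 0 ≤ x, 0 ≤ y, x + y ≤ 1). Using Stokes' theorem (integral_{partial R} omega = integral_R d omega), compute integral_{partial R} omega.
integral_(partial R) omega = 1/6

Stokes: integral_partial_R omega = integral_R d omega with d omega = (∂Q/∂x - ∂P/∂y) dx ∧ dy.
  ∂Q/∂x = -3*y
  ∂P/∂y = -4*y
  integrand = ∂Q/∂x - ∂P/∂y = y.
Integrating over R: integral_0^1 integral_0^{1-x} (y) dy dx = 1/6.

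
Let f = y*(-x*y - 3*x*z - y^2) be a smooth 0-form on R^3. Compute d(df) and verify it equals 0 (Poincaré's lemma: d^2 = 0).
d(df) = 0

Step 1: df = sum_i (∂f/∂x_i) dx_i = (y*(-y - 3*z)) dx + (-2*x*y - 3*x*z - 3*y^2) dy + (-3*x*y) dz.
Step 2: Apply d again. Using the 1-form formula, the coefficient of dx ∧ dy in d(df) is ∂^2 f/∂x ∂y - ∂^2 f/∂y ∂x = (-2*y - 3*z) - (-2*y - 3*z) = 0 (equality of mixed partials for smooth f).
Similarly for dx ∧ dz and dy ∧ dz — all coefficients vanish. So d(df) = 0.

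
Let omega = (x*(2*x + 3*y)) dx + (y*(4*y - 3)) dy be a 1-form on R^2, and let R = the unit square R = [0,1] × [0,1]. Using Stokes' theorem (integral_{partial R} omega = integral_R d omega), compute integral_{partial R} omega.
integral_(partial R) omega = -3/2

Stokes: integral_partial_R omega = integral_R d omega with d omega = (∂Q/∂x - ∂P/∂y) dx ∧ dy.
  ∂Q/∂x = 0
  ∂P/∂y = 3*x
  integrand = ∂Q/∂x - ∂P/∂y = -3*x.
Integrating over R: integral_0^1 integral_0^1 (-3*x) dx dy = -3/2.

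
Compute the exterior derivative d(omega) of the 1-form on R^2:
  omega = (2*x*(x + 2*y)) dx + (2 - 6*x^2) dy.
d(omega) = (-16*x) dx ∧ dy

For a 1-form omega = sum_i f_i dx_i, the exterior derivative is
  d(omega) = sum_{i < j} (∂f_j/∂x_i - ∂f_i/∂x_j) dx_i ∧ dx_j.
  coefficient of dx ∧ dy: ∂f_2/∂x - ∂f_1/∂y = ∂(2 - 6*x^2)/∂x - ∂(2*x*(x + 2*y))/∂y = -16*x
Assembling: d(omega) = (-16*x) dx ∧ dy.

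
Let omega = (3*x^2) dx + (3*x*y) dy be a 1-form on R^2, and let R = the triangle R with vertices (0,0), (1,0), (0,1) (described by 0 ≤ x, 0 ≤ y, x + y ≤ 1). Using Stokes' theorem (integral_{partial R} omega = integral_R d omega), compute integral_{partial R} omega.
integral_(partial R) omega = 1/2

Stokes: integral_partial_R omega = integral_R d omega with d omega = (∂Q/∂x - ∂P/∂y) dx ∧ dy.
  ∂Q/∂x = 3*y
  ∂P/∂y = 0
  integrand = ∂Q/∂x - ∂P/∂y = 3*y.
Integrating over R: integral_0^1 integral_0^{1-x} (3*y) dy dx = 1/2.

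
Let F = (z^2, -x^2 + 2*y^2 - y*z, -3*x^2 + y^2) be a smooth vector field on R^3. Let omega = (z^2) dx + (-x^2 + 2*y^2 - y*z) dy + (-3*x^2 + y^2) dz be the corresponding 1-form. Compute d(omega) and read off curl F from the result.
d(omega) = (3*y) dy ∧ dz + (6*x + 2*z) dz ∧ dx + (-2*x) dx ∧ dy; curl F = (3*y, 6*x + 2*z, -2*x)

d omega = sum_{i<j} (∂f_j/∂x_i - ∂f_i/∂x_j) dx_i ∧ dx_j. Under the identification (dy ∧ dz, dz ∧ dx, dx ∧ dy) ↔ (e_x, e_y, e_z), the coefficients are exactly the components of curl F. Compute:
  ∂R/∂y - ∂Q/∂z = (2*y) - (-y) = 3*y
  ∂P/∂z - ∂R/∂x = (2*z) - (-6*x) = 6*x + 2*z
  ∂Q/∂x - ∂P/∂y = (-2*x) - (0) = -2*x.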